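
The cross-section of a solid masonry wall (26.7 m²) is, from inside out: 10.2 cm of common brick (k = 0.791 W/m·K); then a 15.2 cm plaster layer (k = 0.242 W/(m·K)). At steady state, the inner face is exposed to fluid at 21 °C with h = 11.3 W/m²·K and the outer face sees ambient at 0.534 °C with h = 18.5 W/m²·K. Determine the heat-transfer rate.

Series thermal resistances, inner to outer:
  R_conv,in = 1/(hA) = 1/(11.3·26.7) = 0.003314 K/W
  R_common brick = L/(kA) = 0.102/(0.791·26.7) = 0.004830 K/W
  R_plaster = L/(kA) = 0.152/(0.242·26.7) = 0.02352 K/W
  R_conv,out = 1/(hA) = 1/(18.5·26.7) = 0.002024 K/W
ΣR = 0.003314 + 0.004830 + 0.02352 + 0.002024 = 0.03369 K/W
Q = ΔT/ΣR = (21 °C − 0.534 °C)/0.03369 = 607 W

Q = 607 W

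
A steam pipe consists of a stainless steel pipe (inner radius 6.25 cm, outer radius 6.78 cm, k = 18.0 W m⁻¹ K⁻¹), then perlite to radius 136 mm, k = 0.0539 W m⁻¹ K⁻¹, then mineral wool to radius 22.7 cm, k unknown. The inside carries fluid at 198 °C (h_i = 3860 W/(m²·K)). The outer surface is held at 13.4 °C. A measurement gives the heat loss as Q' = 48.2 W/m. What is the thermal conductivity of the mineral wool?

ΣR = ΔT/Q' = |198 − 13.4|/48.2 = 3.830 m·K/W
Known resistances:
  R'_conv,in = 1/(2πr h) = 1/(2π·0.0625·3860) = 6.597×10^-4 m·K/W
  R'_stainless steel = ln(0.0678/0.0625)/(2πk) = 0.08140/(2π·18.0) = 7.197×10^-4 m·K/W
  R'_perlite = ln(0.136/0.0678)/(2πk) = 0.6961/(2π·0.0539) = 2.055 m·K/W
R_mineral wool = ΣR − ΣR_known = 3.830 − 2.056 = 1.774 m·K/W
ln(r₂/r₁)/(2πk) = 1.774 ⇒ k = 0.5123/(2π·1.774) = 0.0460 W/m·K

k = 0.0460 W/m·K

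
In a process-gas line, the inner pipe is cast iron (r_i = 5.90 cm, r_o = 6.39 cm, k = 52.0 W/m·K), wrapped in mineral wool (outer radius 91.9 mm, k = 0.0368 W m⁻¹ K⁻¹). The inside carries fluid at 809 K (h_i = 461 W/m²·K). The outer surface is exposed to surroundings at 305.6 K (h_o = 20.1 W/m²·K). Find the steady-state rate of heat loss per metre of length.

Q' = 303 W/m

Treat each layer as a resistance in series:
  R'_conv,in = 1/(2πr h) = 1/(2π·0.0590·461) = 0.005851 m·K/W
  R'_cast iron = ln(0.0639/0.0590)/(2πk) = 0.07978/(2π·52.0) = 2.442×10^-4 m·K/W
  R'_mineral wool = ln(0.0919/0.0639)/(2πk) = 0.3634/(2π·0.0368) = 1.572 m·K/W
  R'_conv,out = 1/(2πr h) = 1/(2π·0.0919·20.1) = 0.08616 m·K/W
ΣR = 0.005851 + 2.442×10^-4 + 1.572 + 0.08616 = 1.664 m·K/W
Q' = ΔT/ΣR = (809 K − 305.6 K)/1.664 = 303 W/m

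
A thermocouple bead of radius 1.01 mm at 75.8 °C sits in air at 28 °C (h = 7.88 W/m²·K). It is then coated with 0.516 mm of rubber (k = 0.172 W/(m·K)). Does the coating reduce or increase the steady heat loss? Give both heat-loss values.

Critical radius for a sphere: r_cr = 2k/h = 0.0437 m = 4.37 cm.
Outer radius after coating: r₂ = 0.00101 + 5.16×10^-4 = 0.001526 m.
Since r₁ < r_cr and r₂ ≤ r_cr, the coating moves toward the maximum at r_cr — heat loss rises.
Bare: R = 1/(4πr₁²h) = 9900 K/W; Q = 47.8/9900 = 0.00483 W.
Coated: R = R_cond + R_conv = 4492 K/W; Q = 47.8/4492 = 0.0106 W.

increases: 0.00483 → 0.0106 W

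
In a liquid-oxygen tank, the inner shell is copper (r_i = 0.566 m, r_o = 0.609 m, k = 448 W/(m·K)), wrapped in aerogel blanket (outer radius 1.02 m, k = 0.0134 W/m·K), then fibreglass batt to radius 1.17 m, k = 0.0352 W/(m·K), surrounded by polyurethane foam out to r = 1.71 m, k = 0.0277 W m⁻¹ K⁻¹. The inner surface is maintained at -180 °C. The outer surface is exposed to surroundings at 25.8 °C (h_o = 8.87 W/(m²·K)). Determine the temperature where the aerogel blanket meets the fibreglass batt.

T = -18.0 °C

Treat each layer as a resistance in series:
  R_copper = (1/0.566 − 1/0.609)/(4πk) = 0.1247/(4π·448) = 2.216×10^-5 K/W
  R_aerogel blanket = (1/0.609 − 1/1.02)/(4πk) = 0.6616/(4π·0.0134) = 3.929 K/W
  R_fibreglass batt = (1/1.02 − 1/1.17)/(4πk) = 0.1257/(4π·0.0352) = 0.2842 K/W
  R_polyurethane foam = (1/1.17 − 1/1.71)/(4πk) = 0.2699/(4π·0.0277) = 0.7754 K/W
  R_conv,out = 1/(4πr²h) = 1/(4π·1.71²·8.87) = 0.003068 K/W
ΣR = 2.216×10^-5 + 3.929 + 0.2842 + 0.7754 + 0.003068 = 4.992 K/W
Q = ΔT/ΣR = (-180 °C − 25.8 °C)/4.992 = -41.23 W
From the inner boundary to the aerogel blanket/fibreglass batt interface, ΣR_partial = 3.929 K/W.
T_interface = T_in − Q·ΣR_partial = -180 °C − (-41.23)(3.929) = -18.0 °C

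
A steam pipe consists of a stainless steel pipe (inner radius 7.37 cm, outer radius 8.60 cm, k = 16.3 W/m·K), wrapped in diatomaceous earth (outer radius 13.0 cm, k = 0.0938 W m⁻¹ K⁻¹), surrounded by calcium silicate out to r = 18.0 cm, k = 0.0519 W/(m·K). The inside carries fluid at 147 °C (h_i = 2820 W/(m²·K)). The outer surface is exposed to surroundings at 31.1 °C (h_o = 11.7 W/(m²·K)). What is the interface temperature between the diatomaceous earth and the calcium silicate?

Resistance network (inner→outer):
  R'_conv,in = 1/(2πr h) = 1/(2π·0.0737·2820) = 7.658×10^-4 m·K/W
  R'_stainless steel = ln(0.0860/0.0737)/(2πk) = 0.1543/(2π·16.3) = 0.001507 m·K/W
  R'_diatomaceous earth = ln(0.130/0.0860)/(2πk) = 0.4132/(2π·0.0938) = 0.7011 m·K/W
  R'_calcium silicate = ln(0.180/0.130)/(2πk) = 0.3254/(2π·0.0519) = 0.9979 m·K/W
  R'_conv,out = 1/(2πr h) = 1/(2π·0.180·11.7) = 0.07557 m·K/W
ΣR = 7.658×10^-4 + 0.001507 + 0.7011 + 0.9979 + 0.07557 = 1.777 m·K/W
Q' = ΔT/ΣR = (147 °C − 31.1 °C)/1.777 = 65.22 W/m
From the inner boundary to the diatomaceous earth/calcium silicate interface, ΣR_partial = 0.7034 m·K/W.
T_interface = T_in − Q'·ΣR_partial = 147 °C − (65.22)(0.7034) = 101 °C

T = 101 °C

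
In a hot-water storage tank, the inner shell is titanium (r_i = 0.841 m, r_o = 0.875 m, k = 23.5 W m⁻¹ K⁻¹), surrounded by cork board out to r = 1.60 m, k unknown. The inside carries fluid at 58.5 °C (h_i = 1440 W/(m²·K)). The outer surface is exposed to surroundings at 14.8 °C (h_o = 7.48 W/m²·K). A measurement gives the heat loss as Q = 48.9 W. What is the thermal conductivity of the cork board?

ΣR = ΔT/Q = |58.5 − 14.8|/48.9 = 0.8937 K/W
Known resistances:
  R_conv,in = 1/(4πr²h) = 1/(4π·0.841²·1440) = 7.813×10^-5 K/W
  R_titanium = (1/0.841 − 1/0.875)/(4πk) = 0.04620/(4π·23.5) = 1.565×10^-4 K/W
  R_conv,out = 1/(4πr²h) = 1/(4π·1.60²·7.48) = 0.004156 K/W
R_cork board = ΣR − ΣR_known = 0.8937 − 0.004391 = 0.8893 K/W
(1/r₁−1/r₂)/(4πk) = 0.8893 ⇒ k = 0.5179/(4π·0.8893) = 0.0463 W/m·K

k = 0.0463 W/m·K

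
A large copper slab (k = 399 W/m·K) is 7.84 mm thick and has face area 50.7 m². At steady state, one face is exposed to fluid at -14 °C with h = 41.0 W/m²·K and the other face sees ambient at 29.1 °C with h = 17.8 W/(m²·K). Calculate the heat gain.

Treat each layer as a resistance in series:
  R_conv,in = 1/(hA) = 1/(41.0·50.7) = 4.811×10^-4 K/W
  R_copper = L/(kA) = 0.00784/(399·50.7) = 3.876×10^-7 K/W
  R_conv,out = 1/(hA) = 1/(17.8·50.7) = 0.001108 K/W
ΣR = 4.811×10^-4 + 3.876×10^-7 + 0.001108 = 0.001589 K/W
Q = ΔT/ΣR = (-14 °C − 29.1 °C)/0.001589 = -27100 W
(Negative Q ⇒ heat flows inward; heat gain = 27100 W.)

Q = 27.1 kW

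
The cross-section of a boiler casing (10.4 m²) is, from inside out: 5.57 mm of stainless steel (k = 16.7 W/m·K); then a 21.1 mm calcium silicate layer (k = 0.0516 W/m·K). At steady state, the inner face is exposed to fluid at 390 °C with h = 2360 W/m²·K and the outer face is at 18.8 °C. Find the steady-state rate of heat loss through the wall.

Treat each layer as a resistance in series:
  R_conv,in = 1/(hA) = 1/(2360·10.4) = 4.074×10^-5 K/W
  R_stainless steel = L/(kA) = 0.00557/(16.7·10.4) = 3.207×10^-5 K/W
  R_calcium silicate = L/(kA) = 0.0211/(0.0516·10.4) = 0.03932 K/W
ΣR = 4.074×10^-5 + 3.207×10^-5 + 0.03932 = 0.03939 K/W
Q = ΔT/ΣR = (390 °C − 18.8 °C)/0.03939 = 9420 W

Q = 9.42 kW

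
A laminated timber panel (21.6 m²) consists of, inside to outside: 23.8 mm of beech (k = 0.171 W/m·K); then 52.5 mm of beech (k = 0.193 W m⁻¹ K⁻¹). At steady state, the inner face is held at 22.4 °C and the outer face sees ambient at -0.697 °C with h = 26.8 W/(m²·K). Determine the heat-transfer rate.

Q = 1110 W

Series thermal resistances, inner to outer:
  R_beech = L/(kA) = 0.0238/(0.171·21.6) = 0.006444 K/W
  R_beech = L/(kA) = 0.0525/(0.193·21.6) = 0.01259 K/W
  R_conv,out = 1/(hA) = 1/(26.8·21.6) = 0.001727 K/W
ΣR = 0.006444 + 0.01259 + 0.001727 = 0.02076 K/W
Q = ΔT/ΣR = (22.4 °C − -0.697 °C)/0.02076 = 1110 W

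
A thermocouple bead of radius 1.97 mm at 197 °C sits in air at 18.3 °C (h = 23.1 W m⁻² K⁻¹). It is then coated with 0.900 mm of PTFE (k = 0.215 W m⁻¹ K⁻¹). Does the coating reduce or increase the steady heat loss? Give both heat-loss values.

Critical radius for a sphere: r_cr = 2k/h = 0.0186 m = 1.86 cm.
Outer radius after coating: r₂ = 0.00197 + 9.00×10^-4 = 0.002870 m.
Since r₁ < r_cr and r₂ ≤ r_cr, the coating moves toward the maximum at r_cr — heat loss rises.
Bare: R = 1/(4πr₁²h) = 887.7 K/W; Q = 178.7/887.7 = 0.201 W.
Coated: R = R_cond + R_conv = 477.1 K/W; Q = 178.7/477.1 = 0.375 W.

increases: 0.201 → 0.375 W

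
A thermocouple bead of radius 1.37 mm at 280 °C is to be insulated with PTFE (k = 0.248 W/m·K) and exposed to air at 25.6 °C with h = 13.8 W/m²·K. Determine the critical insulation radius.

r_cr = 3.59 cm

For a sphere, r_cr = 2k_ins/h = 2·0.248/13.8 = 0.0359 m = 3.59 cm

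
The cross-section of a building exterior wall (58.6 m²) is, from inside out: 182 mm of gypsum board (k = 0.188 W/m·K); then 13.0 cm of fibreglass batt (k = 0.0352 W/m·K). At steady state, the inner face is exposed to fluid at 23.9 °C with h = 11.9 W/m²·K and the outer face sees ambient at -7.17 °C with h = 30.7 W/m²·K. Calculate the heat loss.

Q = 381 W

Series thermal resistances, inner to outer:
  R_conv,in = 1/(hA) = 1/(11.9·58.6) = 0.001434 K/W
  R_gypsum board = L/(kA) = 0.182/(0.188·58.6) = 0.01652 K/W
  R_fibreglass batt = L/(kA) = 0.130/(0.0352·58.6) = 0.06302 K/W
  R_conv,out = 1/(hA) = 1/(30.7·58.6) = 5.559×10^-4 K/W
ΣR = 0.001434 + 0.01652 + 0.06302 + 5.559×10^-4 = 0.08153 K/W
Q = ΔT/ΣR = (23.9 °C − -7.17 °C)/0.08153 = 381 W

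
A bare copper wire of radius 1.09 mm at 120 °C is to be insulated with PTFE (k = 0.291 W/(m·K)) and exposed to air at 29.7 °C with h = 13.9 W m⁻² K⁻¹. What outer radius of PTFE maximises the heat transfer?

For a cylinder, r_cr = k_ins/h = 0.291/13.9 = 0.0209 m = 2.09 cm

r_cr = 2.09 cm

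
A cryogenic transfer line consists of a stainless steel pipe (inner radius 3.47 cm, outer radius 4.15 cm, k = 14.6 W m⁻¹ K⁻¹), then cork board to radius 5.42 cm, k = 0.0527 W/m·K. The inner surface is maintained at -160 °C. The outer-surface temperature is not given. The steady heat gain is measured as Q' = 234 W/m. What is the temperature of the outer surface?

Series resistances:
  R'_stainless steel = ln(0.0415/0.0347)/(2πk) = 0.1790/(2π·14.6) = 0.001951 m·K/W
  R'_cork board = ln(0.0542/0.0415)/(2πk) = 0.2670/(2π·0.0527) = 0.8063 m·K/W
ΣR = 0.8083 m·K/W
ΔT = Q'·ΣR = 234 × 0.8083 = 189.1 K
Heat flows inward, so T_out = T_in + ΔT = -160 + 189.1 = 29.1 °C

T_out = 29.1 °C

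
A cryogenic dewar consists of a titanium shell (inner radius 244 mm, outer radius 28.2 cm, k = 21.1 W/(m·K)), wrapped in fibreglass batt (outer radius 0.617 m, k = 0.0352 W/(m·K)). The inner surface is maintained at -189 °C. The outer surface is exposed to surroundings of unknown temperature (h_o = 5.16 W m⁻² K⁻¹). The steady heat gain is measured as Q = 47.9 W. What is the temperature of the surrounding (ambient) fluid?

T_out = 21.5 °C

Sum the resistances:
  R_titanium = (1/0.244 − 1/0.282)/(4πk) = 0.5523/(4π·21.1) = 0.002083 K/W
  R_fibreglass batt = (1/0.282 − 1/0.617)/(4πk) = 1.925/(4π·0.0352) = 4.353 K/W
  R_conv,out = 1/(4πr²h) = 1/(4π·0.617²·5.16) = 0.04051 K/W
ΣR = 4.395 K/W
ΔT = Q·ΣR = 47.9 × 4.395 = 210.5 K
Heat flows inward, so T_out = T_in + ΔT = -189 + 210.5 = 21.5 °C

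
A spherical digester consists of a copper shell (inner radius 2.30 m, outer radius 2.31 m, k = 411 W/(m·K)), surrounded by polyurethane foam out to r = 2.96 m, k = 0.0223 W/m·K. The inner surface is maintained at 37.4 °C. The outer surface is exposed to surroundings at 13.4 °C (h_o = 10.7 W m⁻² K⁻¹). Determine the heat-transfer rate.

Series thermal resistances, inner to outer:
  R_copper = (1/2.30 − 1/2.31)/(4πk) = 0.001882/(4π·411) = 3.644×10^-7 K/W
  R_polyurethane foam = (1/2.31 − 1/2.96)/(4πk) = 0.09506/(4π·0.0223) = 0.3392 K/W
  R_conv,out = 1/(4πr²h) = 1/(4π·2.96²·10.7) = 8.488×10^-4 K/W
ΣR = 3.644×10^-7 + 0.3392 + 8.488×10^-4 = 0.3400 K/W
Q = ΔT/ΣR = (37.4 °C − 13.4 °C)/0.3400 = 70.6 W

Q = 70.6 W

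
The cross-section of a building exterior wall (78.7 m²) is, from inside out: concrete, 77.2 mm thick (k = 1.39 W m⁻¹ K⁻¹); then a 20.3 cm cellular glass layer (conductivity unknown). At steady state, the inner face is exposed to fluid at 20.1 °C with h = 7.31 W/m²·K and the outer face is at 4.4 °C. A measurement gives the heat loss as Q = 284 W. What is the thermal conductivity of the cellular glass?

ΣR = ΔT/Q = |20.1 − 4.4|/284 = 0.05528 K/W
Known resistances:
  R_conv,in = 1/(hA) = 1/(7.31·78.7) = 0.001738 K/W
  R_concrete = L/(kA) = 0.0772/(1.39·78.7) = 7.057×10^-4 K/W
R_cellular glass = ΣR − ΣR_known = 0.05528 − 0.002444 = 0.05284 K/W
L/(kA) = 0.05284 ⇒ k = 0.203/(0.05284·78.7) = 0.0488 W/m·K

k = 0.0488 W/m·K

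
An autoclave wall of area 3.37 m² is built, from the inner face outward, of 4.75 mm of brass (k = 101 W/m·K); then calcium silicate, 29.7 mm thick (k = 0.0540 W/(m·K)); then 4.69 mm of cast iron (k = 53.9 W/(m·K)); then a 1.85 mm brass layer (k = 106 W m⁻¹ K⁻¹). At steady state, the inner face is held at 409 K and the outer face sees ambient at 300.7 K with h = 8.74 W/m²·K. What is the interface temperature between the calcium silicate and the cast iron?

T = 319.4 K

Resistance network (inner→outer):
  R_brass = L/(kA) = 0.00475/(101·3.37) = 1.396×10^-5 K/W
  R_calcium silicate = L/(kA) = 0.0297/(0.0540·3.37) = 0.1632 K/W
  R_cast iron = L/(kA) = 0.00469/(53.9·3.37) = 2.582×10^-5 K/W
  R_brass = L/(kA) = 0.00185/(106·3.37) = 5.179×10^-6 K/W
  R_conv,out = 1/(hA) = 1/(8.74·3.37) = 0.03395 K/W
ΣR = 1.396×10^-5 + 0.1632 + 2.582×10^-5 + 5.179×10^-6 + 0.03395 = 0.1972 K/W
Q = ΔT/ΣR = (409 K − 300.7 K)/0.1972 = 549.2 W
From the inner boundary to the calcium silicate/cast iron interface, ΣR_partial = 0.1632 K/W.
T_interface = T_in − Q·ΣR_partial = 409 K − (549.2)(0.1632) = 319.4 K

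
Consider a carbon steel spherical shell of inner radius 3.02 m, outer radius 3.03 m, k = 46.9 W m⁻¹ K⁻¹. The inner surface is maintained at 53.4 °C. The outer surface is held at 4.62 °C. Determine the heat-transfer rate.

Q = 4πk·ΔT/(1/r₁ − 1/r₂) = 4π × 46.9 × 48.78 / (1/3.02 − 1/3.03) = 2.63×10^7 W

Q = 26300 kW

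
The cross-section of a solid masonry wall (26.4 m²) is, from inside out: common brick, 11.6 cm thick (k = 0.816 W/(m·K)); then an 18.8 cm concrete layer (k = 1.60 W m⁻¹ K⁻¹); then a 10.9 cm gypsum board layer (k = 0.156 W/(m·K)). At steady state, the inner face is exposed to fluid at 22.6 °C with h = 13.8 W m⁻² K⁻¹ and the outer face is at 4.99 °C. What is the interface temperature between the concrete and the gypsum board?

T = 16.9 °C

Treat each layer as a resistance in series:
  R_conv,in = 1/(hA) = 1/(13.8·26.4) = 0.002745 K/W
  R_common brick = L/(kA) = 0.116/(0.816·26.4) = 0.005385 K/W
  R_concrete = L/(kA) = 0.188/(1.60·26.4) = 0.004451 K/W
  R_gypsum board = L/(kA) = 0.109/(0.156·26.4) = 0.02647 K/W
ΣR = 0.002745 + 0.005385 + 0.004451 + 0.02647 = 0.03905 K/W
Q = ΔT/ΣR = (22.6 °C − 4.99 °C)/0.03905 = 451.0 W
From the inner boundary to the concrete/gypsum board interface, ΣR_partial = 0.01258 K/W.
T_interface = T_in − Q·ΣR_partial = 22.6 °C − (451.0)(0.01258) = 16.9 °C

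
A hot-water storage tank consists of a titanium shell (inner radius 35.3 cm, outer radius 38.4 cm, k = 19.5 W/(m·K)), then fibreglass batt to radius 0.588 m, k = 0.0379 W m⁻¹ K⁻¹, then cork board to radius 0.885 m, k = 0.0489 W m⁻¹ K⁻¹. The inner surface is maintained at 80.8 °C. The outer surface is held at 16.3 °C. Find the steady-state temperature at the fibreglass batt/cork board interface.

T = 37.5 °C

Treat each layer as a resistance in series:
  R_titanium = (1/0.353 − 1/0.384)/(4πk) = 0.2287/(4π·19.5) = 9.333×10^-4 K/W
  R_fibreglass batt = (1/0.384 − 1/0.588)/(4πk) = 0.9035/(4π·0.0379) = 1.897 K/W
  R_cork board = (1/0.588 − 1/0.885)/(4πk) = 0.5707/(4π·0.0489) = 0.9288 K/W
ΣR = 9.333×10^-4 + 1.897 + 0.9288 = 2.827 K/W
Q = ΔT/ΣR = (80.8 °C − 16.3 °C)/2.827 = 22.82 W
From the inner boundary to the fibreglass batt/cork board interface, ΣR_partial = 1.898 K/W.
T_interface = T_in − Q·ΣR_partial = 80.8 °C − (22.82)(1.898) = 37.5 °C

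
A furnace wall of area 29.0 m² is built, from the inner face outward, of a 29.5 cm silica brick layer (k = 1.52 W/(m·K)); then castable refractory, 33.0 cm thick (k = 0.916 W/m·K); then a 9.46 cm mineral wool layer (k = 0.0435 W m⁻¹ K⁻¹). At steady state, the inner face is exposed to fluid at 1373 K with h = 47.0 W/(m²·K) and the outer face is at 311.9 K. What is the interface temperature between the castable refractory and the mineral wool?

T = 1151 K

Treat each layer as a resistance in series:
  R_conv,in = 1/(hA) = 1/(47.0·29.0) = 7.337×10^-4 K/W
  R_silica brick = L/(kA) = 0.295/(1.52·29.0) = 0.006692 K/W
  R_castable refractory = L/(kA) = 0.330/(0.916·29.0) = 0.01242 K/W
  R_mineral wool = L/(kA) = 0.0946/(0.0435·29.0) = 0.07499 K/W
ΣR = 7.337×10^-4 + 0.006692 + 0.01242 + 0.07499 = 0.09484 K/W
Q = ΔT/ΣR = (1373 K − 311.9 K)/0.09484 = 11190 W
From the inner boundary to the castable refractory/mineral wool interface, ΣR_partial = 0.01985 K/W.
T_interface = T_in − Q·ΣR_partial = 1373 K − (11190)(0.01985) = 1151 K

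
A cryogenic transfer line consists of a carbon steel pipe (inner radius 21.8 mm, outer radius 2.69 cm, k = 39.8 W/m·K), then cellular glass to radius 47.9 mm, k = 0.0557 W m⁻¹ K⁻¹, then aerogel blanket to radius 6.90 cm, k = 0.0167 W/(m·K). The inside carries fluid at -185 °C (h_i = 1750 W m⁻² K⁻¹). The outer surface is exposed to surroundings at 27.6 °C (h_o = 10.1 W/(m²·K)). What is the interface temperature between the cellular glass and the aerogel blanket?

T = -119 °C

Treat each layer as a resistance in series:
  R'_conv,in = 1/(2πr h) = 1/(2π·0.0218·1750) = 0.004172 m·K/W
  R'_carbon steel = ln(0.0269/0.0218)/(2πk) = 0.2102/(2π·39.8) = 8.406×10^-4 m·K/W
  R'_cellular glass = ln(0.0479/0.0269)/(2πk) = 0.5770/(2π·0.0557) = 1.649 m·K/W
  R'_aerogel blanket = ln(0.0690/0.0479)/(2πk) = 0.3650/(2π·0.0167) = 3.478 m·K/W
  R'_conv,out = 1/(2πr h) = 1/(2π·0.0690·10.1) = 0.2284 m·K/W
ΣR = 0.004172 + 8.406×10^-4 + 1.649 + 3.478 + 0.2284 = 5.360 m·K/W
Q' = ΔT/ΣR = (-185 °C − 27.6 °C)/5.360 = -39.66 W/m
From the inner boundary to the cellular glass/aerogel blanket interface, ΣR_partial = 1.654 m·K/W.
T_interface = T_in − Q'·ΣR_partial = -185 °C − (-39.66)(1.654) = -119 °C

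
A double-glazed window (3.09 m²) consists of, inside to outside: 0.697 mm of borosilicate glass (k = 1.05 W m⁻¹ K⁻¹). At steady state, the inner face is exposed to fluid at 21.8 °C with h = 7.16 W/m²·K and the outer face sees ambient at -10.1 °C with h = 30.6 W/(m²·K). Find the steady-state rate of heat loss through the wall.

Series thermal resistances, inner to outer:
  R_conv,in = 1/(hA) = 1/(7.16·3.09) = 0.04520 K/W
  R_borosilicate glass = L/(kA) = 6.97×10^-4/(1.05·3.09) = 2.148×10^-4 K/W
  R_conv,out = 1/(hA) = 1/(30.6·3.09) = 0.01058 K/W
ΣR = 0.04520 + 2.148×10^-4 + 0.01058 = 0.05599 K/W
Q = ΔT/ΣR = (21.8 °C − -10.1 °C)/0.05599 = 570 W

Q = 570 W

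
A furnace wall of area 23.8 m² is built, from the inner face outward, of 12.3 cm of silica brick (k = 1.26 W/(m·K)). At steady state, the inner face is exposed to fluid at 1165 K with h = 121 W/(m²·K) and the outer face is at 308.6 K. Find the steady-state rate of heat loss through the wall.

Resistance network (inner→outer):
  R_conv,in = 1/(hA) = 1/(121·23.8) = 3.472×10^-4 K/W
  R_silica brick = L/(kA) = 0.123/(1.26·23.8) = 0.004102 K/W
ΣR = 3.472×10^-4 + 0.004102 = 0.004449 K/W
Q = ΔT/ΣR = (1165 K − 308.6 K)/0.004449 = 1.92×10^5 W

Q = 192 kW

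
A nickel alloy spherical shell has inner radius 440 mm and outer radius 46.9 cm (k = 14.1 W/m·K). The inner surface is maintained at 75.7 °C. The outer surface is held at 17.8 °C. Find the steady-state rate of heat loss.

Q = 4πk·ΔT/(1/r₁ − 1/r₂) = 4π × 14.1 × 57.9 / (1/0.440 − 1/0.469) = 73000 W

Q = 73000 W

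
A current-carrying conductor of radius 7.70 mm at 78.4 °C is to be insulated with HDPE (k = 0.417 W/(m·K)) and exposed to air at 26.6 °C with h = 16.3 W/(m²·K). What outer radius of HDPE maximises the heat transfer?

r_cr = 2.56 cm

For a cylinder, r_cr = k_ins/h = 0.417/16.3 = 0.0256 m = 2.56 cm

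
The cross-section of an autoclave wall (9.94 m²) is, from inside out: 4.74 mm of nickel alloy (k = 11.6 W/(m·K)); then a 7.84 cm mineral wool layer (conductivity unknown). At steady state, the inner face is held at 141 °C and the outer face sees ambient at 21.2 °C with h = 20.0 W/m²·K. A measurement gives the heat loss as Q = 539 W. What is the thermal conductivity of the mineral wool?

ΣR = ΔT/Q = |141 − 21.2|/539 = 0.2223 K/W
Known resistances:
  R_nickel alloy = L/(kA) = 0.00474/(11.6·9.94) = 4.111×10^-5 K/W
  R_conv,out = 1/(hA) = 1/(20.0·9.94) = 0.005030 K/W
R_mineral wool = ΣR − ΣR_known = 0.2223 − 0.005071 = 0.2172 K/W
L/(kA) = 0.2172 ⇒ k = 0.0784/(0.2172·9.94) = 0.0363 W/m·K

k = 0.0363 W/m·K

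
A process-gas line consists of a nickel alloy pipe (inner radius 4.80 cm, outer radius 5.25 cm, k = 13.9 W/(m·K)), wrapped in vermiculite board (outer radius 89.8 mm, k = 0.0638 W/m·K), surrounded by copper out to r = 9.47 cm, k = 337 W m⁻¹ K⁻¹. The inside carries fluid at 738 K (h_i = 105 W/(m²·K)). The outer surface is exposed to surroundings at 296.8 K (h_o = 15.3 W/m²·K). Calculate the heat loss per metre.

Q' = 298 W/m

Series thermal resistances, inner to outer:
  R'_conv,in = 1/(2πr h) = 1/(2π·0.0480·105) = 0.03158 m·K/W
  R'_nickel alloy = ln(0.0525/0.0480)/(2πk) = 0.08961/(2π·13.9) = 0.001026 m·K/W
  R'_vermiculite board = ln(0.0898/0.0525)/(2πk) = 0.5368/(2π·0.0638) = 1.339 m·K/W
  R'_copper = ln(0.0947/0.0898)/(2πk) = 0.05313/(2π·337) = 2.509×10^-5 m·K/W
  R'_conv,out = 1/(2πr h) = 1/(2π·0.0947·15.3) = 0.1098 m·K/W
ΣR = 0.03158 + 0.001026 + 1.339 + 2.509×10^-5 + 0.1098 = 1.481 m·K/W
Q' = ΔT/ΣR = (738 K − 296.8 K)/1.481 = 298 W/m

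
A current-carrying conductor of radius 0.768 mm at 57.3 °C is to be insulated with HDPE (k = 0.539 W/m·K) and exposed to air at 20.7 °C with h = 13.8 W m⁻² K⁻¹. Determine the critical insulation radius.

r_cr = 3.91 cm

For a cylinder, r_cr = k_ins/h = 0.539/13.8 = 0.0391 m = 3.91 cm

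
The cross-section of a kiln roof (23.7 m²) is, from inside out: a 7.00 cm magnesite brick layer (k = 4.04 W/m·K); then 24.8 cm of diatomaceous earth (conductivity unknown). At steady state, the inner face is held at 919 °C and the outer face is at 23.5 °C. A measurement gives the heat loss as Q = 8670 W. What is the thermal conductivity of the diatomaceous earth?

k = 0.102 W/m·K

ΣR = ΔT/Q = |919 − 23.5|/8670 = 0.1033 K/W
Known resistances:
  R_magnesite brick = L/(kA) = 0.0700/(4.04·23.7) = 7.311×10^-4 K/W
R_diatomaceous earth = ΣR − ΣR_known = 0.1033 − 7.311×10^-4 = 0.1026 K/W
L/(kA) = 0.1026 ⇒ k = 0.248/(0.1026·23.7) = 0.102 W/m·K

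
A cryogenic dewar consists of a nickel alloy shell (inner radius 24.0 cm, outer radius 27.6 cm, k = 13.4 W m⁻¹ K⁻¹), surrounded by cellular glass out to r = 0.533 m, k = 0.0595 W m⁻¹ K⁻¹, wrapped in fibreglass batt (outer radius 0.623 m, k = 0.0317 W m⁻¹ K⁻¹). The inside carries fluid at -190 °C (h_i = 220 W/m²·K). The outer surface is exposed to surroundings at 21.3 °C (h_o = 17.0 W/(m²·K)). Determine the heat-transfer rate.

Q = 69.5 W

Resistance network (inner→outer):
  R_conv,in = 1/(4πr²h) = 1/(4π·0.240²·220) = 0.006280 K/W
  R_nickel alloy = (1/0.240 − 1/0.276)/(4πk) = 0.5435/(4π·13.4) = 0.003228 K/W
  R_cellular glass = (1/0.276 − 1/0.533)/(4πk) = 1.747/(4π·0.0595) = 2.337 K/W
  R_fibreglass batt = (1/0.533 − 1/0.623)/(4πk) = 0.2710/(4π·0.0317) = 0.6804 K/W
  R_conv,out = 1/(4πr²h) = 1/(4π·0.623²·17.0) = 0.01206 K/W
ΣR = 0.006280 + 0.003228 + 2.337 + 0.6804 + 0.01206 = 3.039 K/W
Q = ΔT/ΣR = (-190 °C − 21.3 °C)/3.039 = -69.5 W
(Negative Q ⇒ heat flows inward; heat gain = 69.5 W.)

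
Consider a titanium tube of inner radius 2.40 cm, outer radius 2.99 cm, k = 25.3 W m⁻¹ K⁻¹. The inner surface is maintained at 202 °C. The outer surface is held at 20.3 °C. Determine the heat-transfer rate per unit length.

Q' = 2πk·ΔT/ln(r₂/r₁) = 2π × 25.3 × 181.7 / ln(0.0299/0.0240) = 1.31×10^5 W/m

Q' = 131 kW/m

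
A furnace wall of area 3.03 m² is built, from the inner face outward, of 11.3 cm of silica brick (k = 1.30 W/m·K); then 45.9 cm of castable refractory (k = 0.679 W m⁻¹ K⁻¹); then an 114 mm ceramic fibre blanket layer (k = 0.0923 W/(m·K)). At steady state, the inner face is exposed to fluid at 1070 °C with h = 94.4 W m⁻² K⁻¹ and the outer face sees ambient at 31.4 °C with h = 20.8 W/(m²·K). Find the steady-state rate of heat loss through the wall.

Q = 1530 W

Treat each layer as a resistance in series:
  R_conv,in = 1/(hA) = 1/(94.4·3.03) = 0.003496 K/W
  R_silica brick = L/(kA) = 0.113/(1.30·3.03) = 0.02869 K/W
  R_castable refractory = L/(kA) = 0.459/(0.679·3.03) = 0.2231 K/W
  R_ceramic fibre blanket = L/(kA) = 0.114/(0.0923·3.03) = 0.4076 K/W
  R_conv,out = 1/(hA) = 1/(20.8·3.03) = 0.01587 K/W
ΣR = 0.003496 + 0.02869 + 0.2231 + 0.4076 + 0.01587 = 0.6788 K/W
Q = ΔT/ΣR = (1070 °C − 31.4 °C)/0.6788 = 1530 W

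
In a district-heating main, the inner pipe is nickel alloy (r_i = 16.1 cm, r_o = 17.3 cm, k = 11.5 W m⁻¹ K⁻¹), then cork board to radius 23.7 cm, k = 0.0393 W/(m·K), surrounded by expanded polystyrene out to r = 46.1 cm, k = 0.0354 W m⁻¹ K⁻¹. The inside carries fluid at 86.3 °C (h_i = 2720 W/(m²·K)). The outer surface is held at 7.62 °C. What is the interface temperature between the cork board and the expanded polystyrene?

T = 62.8 °C

Resistance network (inner→outer):
  R'_conv,in = 1/(2πr h) = 1/(2π·0.161·2720) = 3.634×10^-4 m·K/W
  R'_nickel alloy = ln(0.173/0.161)/(2πk) = 0.07189/(2π·11.5) = 9.949×10^-4 m·K/W
  R'_cork board = ln(0.237/0.173)/(2πk) = 0.3148/(2π·0.0393) = 1.275 m·K/W
  R'_expanded polystyrene = ln(0.461/0.237)/(2πk) = 0.6653/(2π·0.0354) = 2.991 m·K/W
ΣR = 3.634×10^-4 + 9.949×10^-4 + 1.275 + 2.991 = 4.267 m·K/W
Q' = ΔT/ΣR = (86.3 °C − 7.62 °C)/4.267 = 18.44 W/m
From the inner boundary to the cork board/expanded polystyrene interface, ΣR_partial = 1.276 m·K/W.
T_interface = T_in − Q'·ΣR_partial = 86.3 °C − (18.44)(1.276) = 62.8 °C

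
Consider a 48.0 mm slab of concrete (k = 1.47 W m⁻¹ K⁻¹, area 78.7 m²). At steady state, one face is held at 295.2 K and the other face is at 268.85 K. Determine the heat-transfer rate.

Q = kA·ΔT/L = 1.47 × 78.7 × |295.2 K − 268.85 K| / 0.0480 = 63500 W

Q = 63500 W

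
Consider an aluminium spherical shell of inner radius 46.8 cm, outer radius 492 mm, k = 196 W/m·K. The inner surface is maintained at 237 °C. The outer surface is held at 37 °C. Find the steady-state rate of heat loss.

Q = 4πk·ΔT/(1/r₁ − 1/r₂) = 4π × 196 × 200 / (1/0.468 − 1/0.492) = 4.73×10^6 W

Q = 4730 kW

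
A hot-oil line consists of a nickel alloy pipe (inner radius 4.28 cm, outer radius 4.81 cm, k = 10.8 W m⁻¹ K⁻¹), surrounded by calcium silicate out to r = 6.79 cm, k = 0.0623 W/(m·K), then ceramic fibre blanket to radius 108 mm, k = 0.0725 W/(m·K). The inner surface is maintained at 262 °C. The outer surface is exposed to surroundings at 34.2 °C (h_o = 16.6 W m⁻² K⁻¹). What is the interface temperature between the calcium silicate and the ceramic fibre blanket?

T = 161 °C

Resistance network (inner→outer):
  R'_nickel alloy = ln(0.0481/0.0428)/(2πk) = 0.1167/(2π·10.8) = 0.001720 m·K/W
  R'_calcium silicate = ln(0.0679/0.0481)/(2πk) = 0.3448/(2π·0.0623) = 0.8807 m·K/W
  R'_ceramic fibre blanket = ln(0.108/0.0679)/(2πk) = 0.4641/(2π·0.0725) = 1.019 m·K/W
  R'_conv,out = 1/(2πr h) = 1/(2π·0.108·16.6) = 0.08877 m·K/W
ΣR = 0.001720 + 0.8807 + 1.019 + 0.08877 = 1.990 m·K/W
Q' = ΔT/ΣR = (262 °C − 34.2 °C)/1.990 = 114.5 W/m
From the inner boundary to the calcium silicate/ceramic fibre blanket interface, ΣR_partial = 0.8824 m·K/W.
T_interface = T_in − Q'·ΣR_partial = 262 °C − (114.5)(0.8824) = 161 °C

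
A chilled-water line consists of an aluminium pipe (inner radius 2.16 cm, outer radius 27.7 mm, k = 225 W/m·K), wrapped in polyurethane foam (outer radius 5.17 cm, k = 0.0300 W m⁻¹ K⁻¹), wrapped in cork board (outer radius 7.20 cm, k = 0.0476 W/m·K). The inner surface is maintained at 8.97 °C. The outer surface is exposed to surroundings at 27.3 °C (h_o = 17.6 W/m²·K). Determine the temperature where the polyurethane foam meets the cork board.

T = 22.3 °C

Series thermal resistances, inner to outer:
  R'_aluminium = ln(0.0277/0.0216)/(2πk) = 0.2487/(2π·225) = 1.759×10^-4 m·K/W
  R'_polyurethane foam = ln(0.0517/0.0277)/(2πk) = 0.6240/(2π·0.0300) = 3.311 m·K/W
  R'_cork board = ln(0.0720/0.0517)/(2πk) = 0.3312/(2π·0.0476) = 1.107 m·K/W
  R'_conv,out = 1/(2πr h) = 1/(2π·0.0720·17.6) = 0.1256 m·K/W
ΣR = 1.759×10^-4 + 3.311 + 1.107 + 0.1256 = 4.544 m·K/W
Q' = ΔT/ΣR = (8.97 °C − 27.3 °C)/4.544 = -4.034 W/m
From the inner boundary to the polyurethane foam/cork board interface, ΣR_partial = 3.311 m·K/W.
T_interface = T_in − Q'·ΣR_partial = 8.97 °C − (-4.034)(3.311) = 22.3 °C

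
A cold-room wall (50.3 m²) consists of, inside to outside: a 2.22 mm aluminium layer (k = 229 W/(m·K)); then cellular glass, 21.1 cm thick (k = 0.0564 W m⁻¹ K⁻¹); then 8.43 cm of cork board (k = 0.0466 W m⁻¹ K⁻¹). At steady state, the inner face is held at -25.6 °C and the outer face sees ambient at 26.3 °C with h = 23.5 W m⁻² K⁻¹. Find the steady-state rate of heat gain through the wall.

Treat each layer as a resistance in series:
  R_aluminium = L/(kA) = 0.00222/(229·50.3) = 1.927×10^-7 K/W
  R_cellular glass = L/(kA) = 0.211/(0.0564·50.3) = 0.07438 K/W
  R_cork board = L/(kA) = 0.0843/(0.0466·50.3) = 0.03596 K/W
  R_conv,out = 1/(hA) = 1/(23.5·50.3) = 8.460×10^-4 K/W
ΣR = 1.927×10^-7 + 0.07438 + 0.03596 + 8.460×10^-4 = 0.1112 K/W
Q = ΔT/ΣR = (-25.6 °C − 26.3 °C)/0.1112 = -467 W
(Negative Q ⇒ heat flows inward; heat gain = 467 W.)

Q = 467 W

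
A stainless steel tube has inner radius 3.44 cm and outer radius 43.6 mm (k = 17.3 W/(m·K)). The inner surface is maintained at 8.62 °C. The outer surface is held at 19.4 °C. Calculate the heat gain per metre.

Q' = 4.94 kW/m

Q' = 2πk·ΔT/ln(r₂/r₁) = 2π × 17.3 × 10.78 / ln(0.0436/0.0344) = 4940 W/m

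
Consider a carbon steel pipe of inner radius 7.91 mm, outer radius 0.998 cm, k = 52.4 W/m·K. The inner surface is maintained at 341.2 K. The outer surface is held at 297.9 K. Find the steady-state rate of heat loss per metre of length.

Q' = 2πk·ΔT/ln(r₂/r₁) = 2π × 52.4 × 43.3 / ln(0.00998/0.00791) = 61300 W/m

Q' = 61300 W/m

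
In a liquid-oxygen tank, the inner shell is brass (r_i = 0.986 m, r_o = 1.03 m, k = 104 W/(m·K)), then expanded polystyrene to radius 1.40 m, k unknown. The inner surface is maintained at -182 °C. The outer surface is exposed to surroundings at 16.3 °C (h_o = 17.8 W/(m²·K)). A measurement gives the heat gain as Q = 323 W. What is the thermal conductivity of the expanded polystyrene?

ΣR = ΔT/Q = |-182 − 16.3|/323 = 0.6139 K/W
Known resistances:
  R_brass = (1/0.986 − 1/1.03)/(4πk) = 0.04332/(4π·104) = 3.315×10^-5 K/W
  R_conv,out = 1/(4πr²h) = 1/(4π·1.40²·17.8) = 0.002281 K/W
R_expanded polystyrene = ΣR − ΣR_known = 0.6139 − 0.002314 = 0.6116 K/W
(1/r₁−1/r₂)/(4πk) = 0.6116 ⇒ k = 0.2566/(4π·0.6116) = 0.0334 W/m·K

k = 0.0334 W/m·K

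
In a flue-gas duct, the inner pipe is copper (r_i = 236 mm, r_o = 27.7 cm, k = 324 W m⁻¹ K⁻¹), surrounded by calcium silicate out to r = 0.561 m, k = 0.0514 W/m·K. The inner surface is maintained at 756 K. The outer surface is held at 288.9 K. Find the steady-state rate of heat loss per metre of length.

Q' = 214 W/m

Series thermal resistances, inner to outer:
  R'_copper = ln(0.277/0.236)/(2πk) = 0.1602/(2π·324) = 7.869×10^-5 m·K/W
  R'_calcium silicate = ln(0.561/0.277)/(2πk) = 0.7057/(2π·0.0514) = 2.185 m·K/W
ΣR = 7.869×10^-5 + 2.185 = 2.185 m·K/W
Q' = ΔT/ΣR = (756 K − 288.9 K)/2.185 = 214 W/m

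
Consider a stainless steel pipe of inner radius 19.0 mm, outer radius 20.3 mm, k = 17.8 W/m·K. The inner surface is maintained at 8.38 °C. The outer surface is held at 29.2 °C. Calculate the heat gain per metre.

Q' = 2πk·ΔT/ln(r₂/r₁) = 2π × 17.8 × 20.82 / ln(0.0203/0.0190) = 35200 W/m

Q' = 35.2 kW/m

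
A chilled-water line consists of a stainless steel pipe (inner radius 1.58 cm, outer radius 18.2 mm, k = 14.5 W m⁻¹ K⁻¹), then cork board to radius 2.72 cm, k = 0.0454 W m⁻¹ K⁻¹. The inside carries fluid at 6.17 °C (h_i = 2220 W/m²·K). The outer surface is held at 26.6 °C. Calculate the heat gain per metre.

Series thermal resistances, inner to outer:
  R'_conv,in = 1/(2πr h) = 1/(2π·0.0158·2220) = 0.004537 m·K/W
  R'_stainless steel = ln(0.0182/0.0158)/(2πk) = 0.1414/(2π·14.5) = 0.001552 m·K/W
  R'_cork board = ln(0.0272/0.0182)/(2πk) = 0.4018/(2π·0.0454) = 1.409 m·K/W
ΣR = 0.004537 + 0.001552 + 1.409 = 1.415 m·K/W
Q' = ΔT/ΣR = (6.17 °C − 26.6 °C)/1.415 = -14.4 W/m
(Negative Q' ⇒ heat flows inward; heat gain = 14.4 W/m.)

Q' = 14.4 W/m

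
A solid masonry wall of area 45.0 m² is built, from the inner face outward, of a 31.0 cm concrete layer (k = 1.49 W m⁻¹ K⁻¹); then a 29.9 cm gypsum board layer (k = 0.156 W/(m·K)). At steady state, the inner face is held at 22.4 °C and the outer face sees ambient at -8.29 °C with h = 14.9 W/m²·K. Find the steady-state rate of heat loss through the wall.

Q = 630 W

Treat each layer as a resistance in series:
  R_concrete = L/(kA) = 0.310/(1.49·45.0) = 0.004623 K/W
  R_gypsum board = L/(kA) = 0.299/(0.156·45.0) = 0.04259 K/W
  R_conv,out = 1/(hA) = 1/(14.9·45.0) = 0.001491 K/W
ΣR = 0.004623 + 0.04259 + 0.001491 = 0.04870 K/W
Q = ΔT/ΣR = (22.4 °C − -8.29 °C)/0.04870 = 630 W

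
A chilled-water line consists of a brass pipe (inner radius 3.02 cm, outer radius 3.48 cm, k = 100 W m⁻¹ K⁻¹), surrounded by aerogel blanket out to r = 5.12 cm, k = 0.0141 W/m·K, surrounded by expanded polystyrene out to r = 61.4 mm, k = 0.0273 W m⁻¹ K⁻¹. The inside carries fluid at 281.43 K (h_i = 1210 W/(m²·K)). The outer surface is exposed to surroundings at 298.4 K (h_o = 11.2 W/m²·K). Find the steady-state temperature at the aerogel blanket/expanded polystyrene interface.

T = 294.5 K

Resistance network (inner→outer):
  R'_conv,in = 1/(2πr h) = 1/(2π·0.0302·1210) = 0.004355 m·K/W
  R'_brass = ln(0.0348/0.0302)/(2πk) = 0.1418/(2π·100) = 2.256×10^-4 m·K/W
  R'_aerogel blanket = ln(0.0512/0.0348)/(2πk) = 0.3861/(2π·0.0141) = 4.358 m·K/W
  R'_expanded polystyrene = ln(0.0614/0.0512)/(2πk) = 0.1817/(2π·0.0273) = 1.059 m·K/W
  R'_conv,out = 1/(2πr h) = 1/(2π·0.0614·11.2) = 0.2314 m·K/W
ΣR = 0.004355 + 2.256×10^-4 + 4.358 + 1.059 + 0.2314 = 5.653 m·K/W
Q' = ΔT/ΣR = (281.43 K − 298.4 K)/5.653 = -3.002 W/m
From the inner boundary to the aerogel blanket/expanded polystyrene interface, ΣR_partial = 4.363 m·K/W.
T_interface = T_in − Q'·ΣR_partial = 281.43 K − (-3.002)(4.363) = 294.5 K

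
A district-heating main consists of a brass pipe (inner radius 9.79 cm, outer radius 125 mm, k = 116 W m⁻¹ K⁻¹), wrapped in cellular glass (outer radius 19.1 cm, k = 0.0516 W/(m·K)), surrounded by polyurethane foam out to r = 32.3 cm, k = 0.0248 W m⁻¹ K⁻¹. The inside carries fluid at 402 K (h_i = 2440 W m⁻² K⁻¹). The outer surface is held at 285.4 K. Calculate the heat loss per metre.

Resistance network (inner→outer):
  R'_conv,in = 1/(2πr h) = 1/(2π·0.0979·2440) = 6.663×10^-4 m·K/W
  R'_brass = ln(0.125/0.0979)/(2πk) = 0.2444/(2π·116) = 3.353×10^-4 m·K/W
  R'_cellular glass = ln(0.191/0.125)/(2πk) = 0.4240/(2π·0.0516) = 1.308 m·K/W
  R'_polyurethane foam = ln(0.323/0.191)/(2πk) = 0.5254/(2π·0.0248) = 3.372 m·K/W
ΣR = 6.663×10^-4 + 3.353×10^-4 + 1.308 + 3.372 = 4.681 m·K/W
Q' = ΔT/ΣR = (402 K − 285.4 K)/4.681 = 24.9 W/m

Q' = 24.9 W/m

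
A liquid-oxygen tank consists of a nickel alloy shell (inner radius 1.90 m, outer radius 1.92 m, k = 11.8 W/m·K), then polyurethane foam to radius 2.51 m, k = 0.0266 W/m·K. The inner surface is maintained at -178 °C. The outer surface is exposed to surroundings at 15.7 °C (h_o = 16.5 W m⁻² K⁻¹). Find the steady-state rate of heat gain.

Q = 528 W

Resistance network (inner→outer):
  R_nickel alloy = (1/1.90 − 1/1.92)/(4πk) = 0.005482/(4π·11.8) = 3.697×10^-5 K/W
  R_polyurethane foam = (1/1.92 − 1/2.51)/(4πk) = 0.1224/(4π·0.0266) = 0.3663 K/W
  R_conv,out = 1/(4πr²h) = 1/(4π·2.51²·16.5) = 7.655×10^-4 K/W
ΣR = 3.697×10^-5 + 0.3663 + 7.655×10^-4 = 0.3671 K/W
Q = ΔT/ΣR = (-178 °C − 15.7 °C)/0.3671 = -528 W
(Negative Q ⇒ heat flows inward; heat gain = 528 W.)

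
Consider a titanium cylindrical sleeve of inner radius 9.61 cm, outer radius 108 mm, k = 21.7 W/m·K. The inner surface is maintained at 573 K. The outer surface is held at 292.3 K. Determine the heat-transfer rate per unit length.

Q' = 2πk·ΔT/ln(r₂/r₁) = 2π × 21.7 × 280.7 / ln(0.108/0.0961) = 3.28×10^5 W/m

Q' = 328 kW/m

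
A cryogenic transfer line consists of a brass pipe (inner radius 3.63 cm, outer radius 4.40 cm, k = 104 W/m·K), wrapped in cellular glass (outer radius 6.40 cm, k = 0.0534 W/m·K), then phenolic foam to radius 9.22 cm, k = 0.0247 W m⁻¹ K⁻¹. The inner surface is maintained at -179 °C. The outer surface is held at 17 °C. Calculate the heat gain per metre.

Series thermal resistances, inner to outer:
  R'_brass = ln(0.0440/0.0363)/(2πk) = 0.1924/(2π·104) = 2.944×10^-4 m·K/W
  R'_cellular glass = ln(0.0640/0.0440)/(2πk) = 0.3747/(2π·0.0534) = 1.117 m·K/W
  R'_phenolic foam = ln(0.0922/0.0640)/(2πk) = 0.3651/(2π·0.0247) = 2.352 m·K/W
ΣR = 2.944×10^-4 + 1.117 + 2.352 = 3.469 m·K/W
Q' = ΔT/ΣR = (-179 °C − 17 °C)/3.469 = -56.5 W/m
(Negative Q' ⇒ heat flows inward; heat gain = 56.5 W/m.)

Q' = 56.5 W/m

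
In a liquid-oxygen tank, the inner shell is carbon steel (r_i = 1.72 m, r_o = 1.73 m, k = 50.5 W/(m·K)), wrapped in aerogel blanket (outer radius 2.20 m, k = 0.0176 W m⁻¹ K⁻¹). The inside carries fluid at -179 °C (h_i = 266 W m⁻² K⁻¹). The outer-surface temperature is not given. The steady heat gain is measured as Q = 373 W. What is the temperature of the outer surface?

T_out = 29.3 °C

Series resistances:
  R_conv,in = 1/(4πr²h) = 1/(4π·1.72²·266) = 1.011×10^-4 K/W
  R_carbon steel = (1/1.72 − 1/1.73)/(4πk) = 0.003361/(4π·50.5) = 5.296×10^-6 K/W
  R_aerogel blanket = (1/1.73 − 1/2.20)/(4πk) = 0.1235/(4π·0.0176) = 0.5584 K/W
ΣR = 0.5585 K/W
ΔT = Q·ΣR = 373 × 0.5585 = 208.3 K
Heat flows inward, so T_out = T_in + ΔT = -179 + 208.3 = 29.3 °C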